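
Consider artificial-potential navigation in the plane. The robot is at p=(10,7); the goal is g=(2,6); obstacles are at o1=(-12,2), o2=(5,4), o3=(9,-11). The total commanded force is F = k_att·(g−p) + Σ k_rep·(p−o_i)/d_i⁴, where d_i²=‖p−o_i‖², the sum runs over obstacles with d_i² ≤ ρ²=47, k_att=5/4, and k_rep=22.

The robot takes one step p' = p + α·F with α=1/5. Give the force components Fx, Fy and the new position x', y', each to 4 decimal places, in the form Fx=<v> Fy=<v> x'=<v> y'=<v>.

Fx=-9.9048 Fy=-1.1929 x'=8.0190 y'=6.7614

F_att = 5/4·(g−p) = 5/4·(-8,-1) = (-10.0000,-1.2500)
o1: d²=509 > ρ²=47 → inactive
o2: d²=34 ≤ ρ²=47; F_rep = 22·(5,3)/34² = (0.0952,0.0571)
o3: d²=325 > ρ²=47 → inactive
F = F_att + ΣF_rep = (-9.9048,-1.1929)
p' = p + 1/5·F = (8.0190,6.7614)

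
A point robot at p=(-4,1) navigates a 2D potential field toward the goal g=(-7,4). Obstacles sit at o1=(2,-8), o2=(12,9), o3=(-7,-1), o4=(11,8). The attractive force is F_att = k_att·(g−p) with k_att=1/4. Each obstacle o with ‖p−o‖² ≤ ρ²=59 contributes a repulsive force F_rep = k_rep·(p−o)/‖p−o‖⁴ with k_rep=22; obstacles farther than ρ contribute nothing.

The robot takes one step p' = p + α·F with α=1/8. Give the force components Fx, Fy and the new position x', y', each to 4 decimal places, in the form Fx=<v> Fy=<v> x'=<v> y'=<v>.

Fx=-0.3595 Fy=1.0104 x'=-4.0449 y'=1.1263

F_att = 1/4·(g−p) = 1/4·(-3,3) = (-0.7500,0.7500)
o1: d²=117 > ρ²=59 → inactive
o2: d²=320 > ρ²=59 → inactive
o3: d²=13 ≤ ρ²=59; F_rep = 22·(3,2)/13² = (0.3905,0.2604)
o4: d²=274 > ρ²=59 → inactive
F = F_att + ΣF_rep = (-0.3595,1.0104)
p' = p + 1/8·F = (-4.0449,1.1263)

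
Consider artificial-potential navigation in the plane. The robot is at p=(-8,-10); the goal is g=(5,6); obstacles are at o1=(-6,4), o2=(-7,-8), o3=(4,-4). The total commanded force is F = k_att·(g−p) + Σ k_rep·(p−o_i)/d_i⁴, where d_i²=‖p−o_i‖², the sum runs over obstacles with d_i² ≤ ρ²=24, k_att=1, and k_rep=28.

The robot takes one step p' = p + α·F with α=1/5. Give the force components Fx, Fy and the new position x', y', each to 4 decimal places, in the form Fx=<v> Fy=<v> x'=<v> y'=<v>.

F_att = 1·(g−p) = 1·(13,16) = (13.0000,16.0000)
o1: d²=200 > ρ²=24 → inactive
o2: d²=5 ≤ ρ²=24; F_rep = 28·(-1,-2)/5² = (-1.1200,-2.2400)
o3: d²=180 > ρ²=24 → inactive
F = F_att + ΣF_rep = (11.8800,13.7600)
p' = p + 1/5·F = (-5.6240,-7.2480)

Fx=11.8800 Fy=13.7600 x'=-5.6240 y'=-7.2480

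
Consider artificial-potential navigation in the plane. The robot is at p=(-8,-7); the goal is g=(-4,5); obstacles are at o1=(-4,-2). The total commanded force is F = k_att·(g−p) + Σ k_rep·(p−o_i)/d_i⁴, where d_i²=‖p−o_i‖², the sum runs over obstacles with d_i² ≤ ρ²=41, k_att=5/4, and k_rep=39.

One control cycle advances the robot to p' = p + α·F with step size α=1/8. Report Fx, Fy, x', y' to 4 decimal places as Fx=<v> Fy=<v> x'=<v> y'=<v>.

F_att = 5/4·(g−p) = 5/4·(4,12) = (5.0000,15.0000)
o1: d²=41 ≤ ρ²=41; F_rep = 39·(-4,-5)/41² = (-0.0928,-0.1160)
F = F_att + ΣF_rep = (4.9072,14.8840)
p' = p + 1/8·F = (-7.3866,-5.1395)

Fx=4.9072 Fy=14.8840 x'=-7.3866 y'=-5.1395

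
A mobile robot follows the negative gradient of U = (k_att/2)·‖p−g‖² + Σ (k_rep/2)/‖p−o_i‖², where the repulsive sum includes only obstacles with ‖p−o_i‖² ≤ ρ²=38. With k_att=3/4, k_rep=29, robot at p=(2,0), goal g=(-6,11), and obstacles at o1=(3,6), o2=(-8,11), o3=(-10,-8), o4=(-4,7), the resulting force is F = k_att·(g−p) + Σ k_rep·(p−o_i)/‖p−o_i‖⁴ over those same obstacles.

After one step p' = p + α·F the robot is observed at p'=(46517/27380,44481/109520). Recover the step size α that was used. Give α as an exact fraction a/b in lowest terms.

α = 1/20

F_att = 3/4·(g−p) = 3/4·(-8,11) = (-6.0000,8.2500)
o1: d²=37 ≤ ρ²=38; F_rep = 29·(-1,-6)/37² = (-0.0212,-0.1271)
o2: d²=221 > ρ²=38 → inactive
o3: d²=208 > ρ²=38 → inactive
o4: d²=85 > ρ²=38 → inactive
F = F_att + ΣF_rep = (-6.0212,8.1229)
Δp = p'−p = (-0.3011,0.4061); α = Δx/Fx = (-8243/27380) / (-8243/1369) = 1/20
check: Δy/Fy = (44481/109520) / (44481/5476) = 1/20 ✓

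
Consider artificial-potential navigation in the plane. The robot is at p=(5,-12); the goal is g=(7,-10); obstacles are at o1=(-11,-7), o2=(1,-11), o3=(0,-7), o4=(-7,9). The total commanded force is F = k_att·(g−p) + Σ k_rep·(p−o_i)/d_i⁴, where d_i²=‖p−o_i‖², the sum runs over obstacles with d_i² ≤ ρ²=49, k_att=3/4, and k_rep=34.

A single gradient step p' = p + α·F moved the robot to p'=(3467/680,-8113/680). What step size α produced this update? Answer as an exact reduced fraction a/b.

F_att = 3/4·(g−p) = 3/4·(2,2) = (1.5000,1.5000)
o1: d²=281 > ρ²=49 → inactive
o2: d²=17 ≤ ρ²=49; F_rep = 34·(4,-1)/17² = (0.4706,-0.1176)
o3: d²=50 > ρ²=49 → inactive
o4: d²=585 > ρ²=49 → inactive
F = F_att + ΣF_rep = (1.9706,1.3824)
Δp = p'−p = (0.0985,0.0691); α = Δx/Fx = (67/680) / (67/34) = 1/20
check: Δy/Fy = (47/680) / (47/34) = 1/20 ✓

α = 1/20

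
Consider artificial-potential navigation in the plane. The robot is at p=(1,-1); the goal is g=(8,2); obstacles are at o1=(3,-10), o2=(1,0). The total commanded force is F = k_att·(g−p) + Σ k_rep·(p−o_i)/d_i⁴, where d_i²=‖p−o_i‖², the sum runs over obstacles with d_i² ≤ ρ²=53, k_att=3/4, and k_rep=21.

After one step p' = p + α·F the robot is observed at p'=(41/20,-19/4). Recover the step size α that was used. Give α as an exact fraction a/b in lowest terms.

α = 1/5

F_att = 3/4·(g−p) = 3/4·(7,3) = (5.2500,2.2500)
o1: d²=85 > ρ²=53 → inactive
o2: d²=1 ≤ ρ²=53; F_rep = 21·(0,-1)/1² = (0.0000,-21.0000)
F = F_att + ΣF_rep = (5.2500,-18.7500)
Δp = p'−p = (1.0500,-3.7500); α = Δx/Fx = (21/20) / (21/4) = 1/5
check: Δy/Fy = (-15/4) / (-75/4) = 1/5 ✓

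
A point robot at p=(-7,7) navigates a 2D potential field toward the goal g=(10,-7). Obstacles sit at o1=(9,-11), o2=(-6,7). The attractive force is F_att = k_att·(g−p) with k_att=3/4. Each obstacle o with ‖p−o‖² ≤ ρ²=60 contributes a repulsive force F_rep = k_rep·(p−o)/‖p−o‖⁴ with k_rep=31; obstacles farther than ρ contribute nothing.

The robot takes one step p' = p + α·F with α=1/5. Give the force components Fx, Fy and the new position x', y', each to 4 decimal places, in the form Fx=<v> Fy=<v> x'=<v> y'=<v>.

F_att = 3/4·(g−p) = 3/4·(17,-14) = (12.7500,-10.5000)
o1: d²=580 > ρ²=60 → inactive
o2: d²=1 ≤ ρ²=60; F_rep = 31·(-1,0)/1² = (-31.0000,0.0000)
F = F_att + ΣF_rep = (-18.2500,-10.5000)
p' = p + 1/5·F = (-10.6500,4.9000)

Fx=-18.2500 Fy=-10.5000 x'=-10.6500 y'=4.9000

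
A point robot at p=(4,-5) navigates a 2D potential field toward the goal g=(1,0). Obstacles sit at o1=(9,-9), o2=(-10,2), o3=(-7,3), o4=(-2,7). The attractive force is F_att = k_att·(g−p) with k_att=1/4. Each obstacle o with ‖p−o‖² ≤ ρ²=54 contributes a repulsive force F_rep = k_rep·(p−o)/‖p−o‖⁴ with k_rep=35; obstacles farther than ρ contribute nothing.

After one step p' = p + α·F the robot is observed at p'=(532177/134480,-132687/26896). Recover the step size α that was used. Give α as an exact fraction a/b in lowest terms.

α = 1/20

F_att = 1/4·(g−p) = 1/4·(-3,5) = (-0.7500,1.2500)
o1: d²=41 ≤ ρ²=54; F_rep = 35·(-5,4)/41² = (-0.1041,0.0833)
o2: d²=245 > ρ²=54 → inactive
o3: d²=185 > ρ²=54 → inactive
o4: d²=180 > ρ²=54 → inactive
F = F_att + ΣF_rep = (-0.8541,1.3333)
Δp = p'−p = (-0.0427,0.0667); α = Δx/Fx = (-5743/134480) / (-5743/6724) = 1/20
check: Δy/Fy = (1793/26896) / (8965/6724) = 1/20 ✓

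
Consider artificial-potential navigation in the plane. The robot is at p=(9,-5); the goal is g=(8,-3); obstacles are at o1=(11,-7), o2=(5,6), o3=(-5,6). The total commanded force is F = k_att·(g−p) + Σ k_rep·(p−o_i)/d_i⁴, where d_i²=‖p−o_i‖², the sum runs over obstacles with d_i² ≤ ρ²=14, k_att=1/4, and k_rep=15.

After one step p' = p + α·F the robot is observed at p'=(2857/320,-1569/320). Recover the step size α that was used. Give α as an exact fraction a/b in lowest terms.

F_att = 1/4·(g−p) = 1/4·(-1,2) = (-0.2500,0.5000)
o1: d²=8 ≤ ρ²=14; F_rep = 15·(-2,2)/8² = (-0.4688,0.4688)
o2: d²=137 > ρ²=14 → inactive
o3: d²=317 > ρ²=14 → inactive
F = F_att + ΣF_rep = (-0.7188,0.9688)
Δp = p'−p = (-0.0719,0.0969); α = Δx/Fx = (-23/320) / (-23/32) = 1/10
check: Δy/Fy = (31/320) / (31/32) = 1/10 ✓

α = 1/10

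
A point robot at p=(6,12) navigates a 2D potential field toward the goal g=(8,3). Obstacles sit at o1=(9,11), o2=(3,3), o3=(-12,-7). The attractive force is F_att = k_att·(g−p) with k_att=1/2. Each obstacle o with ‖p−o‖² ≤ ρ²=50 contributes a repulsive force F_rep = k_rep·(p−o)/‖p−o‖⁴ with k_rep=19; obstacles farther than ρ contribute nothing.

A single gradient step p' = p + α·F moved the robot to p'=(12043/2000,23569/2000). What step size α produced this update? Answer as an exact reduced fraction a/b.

α = 1/20

F_att = 1/2·(g−p) = 1/2·(2,-9) = (1.0000,-4.5000)
o1: d²=10 ≤ ρ²=50; F_rep = 19·(-3,1)/10² = (-0.5700,0.1900)
o2: d²=90 > ρ²=50 → inactive
o3: d²=685 > ρ²=50 → inactive
F = F_att + ΣF_rep = (0.4300,-4.3100)
Δp = p'−p = (0.0215,-0.2155); α = Δx/Fx = (43/2000) / (43/100) = 1/20
check: Δy/Fy = (-431/2000) / (-431/100) = 1/20 ✓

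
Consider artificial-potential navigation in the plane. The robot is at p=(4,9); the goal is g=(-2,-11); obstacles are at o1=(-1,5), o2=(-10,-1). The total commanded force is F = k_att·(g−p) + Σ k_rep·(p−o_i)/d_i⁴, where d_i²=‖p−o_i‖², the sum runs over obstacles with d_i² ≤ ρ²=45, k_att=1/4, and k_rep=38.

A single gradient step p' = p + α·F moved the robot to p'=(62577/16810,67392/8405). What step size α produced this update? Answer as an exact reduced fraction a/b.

F_att = 1/4·(g−p) = 1/4·(-6,-20) = (-1.5000,-5.0000)
o1: d²=41 ≤ ρ²=45; F_rep = 38·(5,4)/41² = (0.1130,0.0904)
o2: d²=296 > ρ²=45 → inactive
F = F_att + ΣF_rep = (-1.3870,-4.9096)
Δp = p'−p = (-0.2774,-0.9819); α = Δx/Fx = (-4663/16810) / (-4663/3362) = 1/5
check: Δy/Fy = (-8253/8405) / (-8253/1681) = 1/5 ✓

α = 1/5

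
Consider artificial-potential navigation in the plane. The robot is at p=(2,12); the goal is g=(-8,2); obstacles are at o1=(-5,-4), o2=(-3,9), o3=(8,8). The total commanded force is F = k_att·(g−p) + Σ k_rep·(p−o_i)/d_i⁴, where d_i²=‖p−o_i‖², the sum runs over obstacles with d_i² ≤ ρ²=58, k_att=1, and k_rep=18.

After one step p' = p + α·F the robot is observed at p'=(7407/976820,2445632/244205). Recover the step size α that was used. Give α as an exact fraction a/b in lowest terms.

α = 1/5

F_att = 1·(g−p) = 1·(-10,-10) = (-10.0000,-10.0000)
o1: d²=305 > ρ²=58 → inactive
o2: d²=34 ≤ ρ²=58; F_rep = 18·(5,3)/34² = (0.0779,0.0467)
o3: d²=52 ≤ ρ²=58; F_rep = 18·(-6,4)/52² = (-0.0399,0.0266)
F = F_att + ΣF_rep = (-9.9621,-9.9267)
Δp = p'−p = (-1.9924,-1.9853); α = Δx/Fx = (-1946233/976820) / (-1946233/195364) = 1/5
check: Δy/Fy = (-484828/244205) / (-484828/48841) = 1/5 ✓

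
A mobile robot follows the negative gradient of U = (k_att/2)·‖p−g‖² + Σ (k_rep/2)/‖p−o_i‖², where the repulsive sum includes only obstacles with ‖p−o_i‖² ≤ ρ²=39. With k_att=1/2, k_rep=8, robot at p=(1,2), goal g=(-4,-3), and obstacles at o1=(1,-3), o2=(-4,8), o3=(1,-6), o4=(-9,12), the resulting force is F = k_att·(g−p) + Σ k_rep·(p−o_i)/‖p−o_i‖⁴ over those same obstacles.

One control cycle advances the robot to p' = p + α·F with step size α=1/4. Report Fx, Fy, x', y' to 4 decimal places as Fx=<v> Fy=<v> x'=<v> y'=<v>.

Fx=-2.5000 Fy=-2.4360 x'=0.3750 y'=1.3910

F_att = 1/2·(g−p) = 1/2·(-5,-5) = (-2.5000,-2.5000)
o1: d²=25 ≤ ρ²=39; F_rep = 8·(0,5)/25² = (0.0000,0.0640)
o2: d²=61 > ρ²=39 → inactive
o3: d²=64 > ρ²=39 → inactive
o4: d²=200 > ρ²=39 → inactive
F = F_att + ΣF_rep = (-2.5000,-2.4360)
p' = p + 1/4·F = (0.3750,1.3910)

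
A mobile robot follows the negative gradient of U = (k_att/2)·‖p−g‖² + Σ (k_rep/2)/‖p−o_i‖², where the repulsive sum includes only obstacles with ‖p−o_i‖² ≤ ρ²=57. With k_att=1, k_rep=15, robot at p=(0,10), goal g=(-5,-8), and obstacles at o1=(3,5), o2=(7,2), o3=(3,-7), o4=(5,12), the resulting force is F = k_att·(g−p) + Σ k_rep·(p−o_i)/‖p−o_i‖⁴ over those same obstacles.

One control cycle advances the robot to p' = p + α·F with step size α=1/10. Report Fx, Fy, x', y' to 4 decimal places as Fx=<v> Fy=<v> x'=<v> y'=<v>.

F_att = 1·(g−p) = 1·(-5,-18) = (-5.0000,-18.0000)
o1: d²=34 ≤ ρ²=57; F_rep = 15·(-3,5)/34² = (-0.0389,0.0649)
o2: d²=113 > ρ²=57 → inactive
o3: d²=298 > ρ²=57 → inactive
o4: d²=29 ≤ ρ²=57; F_rep = 15·(-5,-2)/29² = (-0.0892,-0.0357)
F = F_att + ΣF_rep = (-5.1281,-17.9708)
p' = p + 1/10·F = (-0.5128,8.2029)

Fx=-5.1281 Fy=-17.9708 x'=-0.5128 y'=8.2029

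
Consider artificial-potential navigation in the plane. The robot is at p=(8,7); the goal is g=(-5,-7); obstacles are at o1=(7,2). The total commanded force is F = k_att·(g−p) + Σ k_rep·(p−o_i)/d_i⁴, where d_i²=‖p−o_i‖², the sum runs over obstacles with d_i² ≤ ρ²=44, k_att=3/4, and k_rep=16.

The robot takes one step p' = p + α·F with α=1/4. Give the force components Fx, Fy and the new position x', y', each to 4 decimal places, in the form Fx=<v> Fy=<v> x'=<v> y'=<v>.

F_att = 3/4·(g−p) = 3/4·(-13,-14) = (-9.7500,-10.5000)
o1: d²=26 ≤ ρ²=44; F_rep = 16·(1,5)/26² = (0.0237,0.1183)
F = F_att + ΣF_rep = (-9.7263,-10.3817)
p' = p + 1/4·F = (5.5684,4.4046)

Fx=-9.7263 Fy=-10.3817 x'=5.5684 y'=4.4046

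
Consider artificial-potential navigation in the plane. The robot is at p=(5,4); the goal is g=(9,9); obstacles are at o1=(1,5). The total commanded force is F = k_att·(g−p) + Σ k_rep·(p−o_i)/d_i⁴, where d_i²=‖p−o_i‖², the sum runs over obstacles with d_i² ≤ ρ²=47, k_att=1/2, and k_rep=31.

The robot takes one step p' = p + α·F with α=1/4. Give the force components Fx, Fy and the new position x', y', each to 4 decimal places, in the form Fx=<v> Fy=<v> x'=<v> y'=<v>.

Fx=2.4291 Fy=2.3927 x'=5.6073 y'=4.5982

F_att = 1/2·(g−p) = 1/2·(4,5) = (2.0000,2.5000)
o1: d²=17 ≤ ρ²=47; F_rep = 31·(4,-1)/17² = (0.4291,-0.1073)
F = F_att + ΣF_rep = (2.4291,2.3927)
p' = p + 1/4·F = (5.6073,4.5982)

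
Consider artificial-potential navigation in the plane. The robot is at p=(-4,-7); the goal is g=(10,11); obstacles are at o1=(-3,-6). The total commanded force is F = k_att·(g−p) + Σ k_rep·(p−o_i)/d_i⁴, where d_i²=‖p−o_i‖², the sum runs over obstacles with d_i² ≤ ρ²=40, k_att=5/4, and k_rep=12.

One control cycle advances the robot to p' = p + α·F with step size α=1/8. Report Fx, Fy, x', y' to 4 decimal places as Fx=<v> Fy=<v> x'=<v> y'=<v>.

Fx=14.5000 Fy=19.5000 x'=-2.1875 y'=-4.5625

F_att = 5/4·(g−p) = 5/4·(14,18) = (17.5000,22.5000)
o1: d²=2 ≤ ρ²=40; F_rep = 12·(-1,-1)/2² = (-3.0000,-3.0000)
F = F_att + ΣF_rep = (14.5000,19.5000)
p' = p + 1/8·F = (-2.1875,-4.5625)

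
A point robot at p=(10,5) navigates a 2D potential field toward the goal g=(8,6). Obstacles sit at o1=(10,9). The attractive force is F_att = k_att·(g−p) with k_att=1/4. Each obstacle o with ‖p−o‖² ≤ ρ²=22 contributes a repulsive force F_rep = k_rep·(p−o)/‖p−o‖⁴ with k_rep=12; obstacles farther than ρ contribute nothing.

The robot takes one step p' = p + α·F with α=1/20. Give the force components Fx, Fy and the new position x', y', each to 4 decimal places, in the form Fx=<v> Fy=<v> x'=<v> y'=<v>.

F_att = 1/4·(g−p) = 1/4·(-2,1) = (-0.5000,0.2500)
o1: d²=16 ≤ ρ²=22; F_rep = 12·(0,-4)/16² = (0.0000,-0.1875)
F = F_att + ΣF_rep = (-0.5000,0.0625)
p' = p + 1/20·F = (9.9750,5.0031)

Fx=-0.5000 Fy=0.0625 x'=9.9750 y'=5.0031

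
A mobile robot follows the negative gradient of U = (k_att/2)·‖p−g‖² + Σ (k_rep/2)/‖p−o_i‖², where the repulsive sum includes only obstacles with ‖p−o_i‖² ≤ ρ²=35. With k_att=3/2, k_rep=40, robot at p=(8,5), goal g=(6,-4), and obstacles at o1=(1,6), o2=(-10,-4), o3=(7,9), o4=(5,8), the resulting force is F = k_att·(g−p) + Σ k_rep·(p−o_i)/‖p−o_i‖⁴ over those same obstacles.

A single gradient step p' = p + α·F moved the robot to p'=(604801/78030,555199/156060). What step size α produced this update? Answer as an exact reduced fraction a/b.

α = 1/10

F_att = 3/2·(g−p) = 3/2·(-2,-9) = (-3.0000,-13.5000)
o1: d²=50 > ρ²=35 → inactive
o2: d²=405 > ρ²=35 → inactive
o3: d²=17 ≤ ρ²=35; F_rep = 40·(1,-4)/17² = (0.1384,-0.5536)
o4: d²=18 ≤ ρ²=35; F_rep = 40·(3,-3)/18² = (0.3704,-0.3704)
F = F_att + ΣF_rep = (-2.4912,-14.4240)
Δp = p'−p = (-0.2491,-1.4424); α = Δx/Fx = (-19439/78030) / (-19439/7803) = 1/10
check: Δy/Fy = (-225101/156060) / (-225101/15606) = 1/10 ✓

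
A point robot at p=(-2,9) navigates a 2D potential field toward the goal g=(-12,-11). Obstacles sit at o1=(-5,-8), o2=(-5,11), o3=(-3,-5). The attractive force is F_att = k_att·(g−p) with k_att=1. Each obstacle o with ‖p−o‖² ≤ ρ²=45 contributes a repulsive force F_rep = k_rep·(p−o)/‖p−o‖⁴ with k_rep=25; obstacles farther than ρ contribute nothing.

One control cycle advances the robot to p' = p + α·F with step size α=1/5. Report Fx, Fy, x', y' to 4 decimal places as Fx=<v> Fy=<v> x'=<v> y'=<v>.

F_att = 1·(g−p) = 1·(-10,-20) = (-10.0000,-20.0000)
o1: d²=298 > ρ²=45 → inactive
o2: d²=13 ≤ ρ²=45; F_rep = 25·(3,-2)/13² = (0.4438,-0.2959)
o3: d²=197 > ρ²=45 → inactive
F = F_att + ΣF_rep = (-9.5562,-20.2959)
p' = p + 1/5·F = (-3.9112,4.9408)

Fx=-9.5562 Fy=-20.2959 x'=-3.9112 y'=4.9408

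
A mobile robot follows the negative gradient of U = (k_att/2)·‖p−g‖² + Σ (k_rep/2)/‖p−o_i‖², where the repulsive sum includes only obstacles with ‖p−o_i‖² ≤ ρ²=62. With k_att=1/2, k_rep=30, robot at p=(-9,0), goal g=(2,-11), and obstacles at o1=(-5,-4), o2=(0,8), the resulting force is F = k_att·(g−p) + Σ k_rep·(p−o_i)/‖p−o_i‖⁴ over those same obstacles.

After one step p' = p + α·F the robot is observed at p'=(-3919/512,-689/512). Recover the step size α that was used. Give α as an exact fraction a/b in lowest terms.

F_att = 1/2·(g−p) = 1/2·(11,-11) = (5.5000,-5.5000)
o1: d²=32 ≤ ρ²=62; F_rep = 30·(-4,4)/32² = (-0.1172,0.1172)
o2: d²=145 > ρ²=62 → inactive
F = F_att + ΣF_rep = (5.3828,-5.3828)
Δp = p'−p = (1.3457,-1.3457); α = Δx/Fx = (689/512) / (689/128) = 1/4
check: Δy/Fy = (-689/512) / (-689/128) = 1/4 ✓

α = 1/4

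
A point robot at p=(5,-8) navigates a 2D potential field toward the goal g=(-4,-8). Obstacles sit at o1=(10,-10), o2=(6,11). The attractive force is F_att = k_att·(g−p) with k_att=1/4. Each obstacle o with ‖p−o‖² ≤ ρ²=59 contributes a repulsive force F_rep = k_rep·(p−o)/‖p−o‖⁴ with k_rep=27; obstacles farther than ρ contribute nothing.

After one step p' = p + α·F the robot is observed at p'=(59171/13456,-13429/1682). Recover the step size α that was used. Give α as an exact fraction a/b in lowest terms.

F_att = 1/4·(g−p) = 1/4·(-9,0) = (-2.2500,0.0000)
o1: d²=29 ≤ ρ²=59; F_rep = 27·(-5,2)/29² = (-0.1605,0.0642)
o2: d²=362 > ρ²=59 → inactive
F = F_att + ΣF_rep = (-2.4105,0.0642)
Δp = p'−p = (-0.6026,0.0161); α = Δx/Fx = (-8109/13456) / (-8109/3364) = 1/4
check: Δy/Fy = (27/1682) / (54/841) = 1/4 ✓

α = 1/4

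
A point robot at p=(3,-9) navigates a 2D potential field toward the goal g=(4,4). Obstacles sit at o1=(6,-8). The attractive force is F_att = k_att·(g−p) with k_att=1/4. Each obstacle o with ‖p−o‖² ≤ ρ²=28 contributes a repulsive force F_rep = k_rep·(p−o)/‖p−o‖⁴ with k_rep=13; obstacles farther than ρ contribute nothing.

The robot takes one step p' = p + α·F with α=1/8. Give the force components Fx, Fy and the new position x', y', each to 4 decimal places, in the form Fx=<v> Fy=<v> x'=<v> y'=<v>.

Fx=-0.1400 Fy=3.1200 x'=2.9825 y'=-8.6100

F_att = 1/4·(g−p) = 1/4·(1,13) = (0.2500,3.2500)
o1: d²=10 ≤ ρ²=28; F_rep = 13·(-3,-1)/10² = (-0.3900,-0.1300)
F = F_att + ΣF_rep = (-0.1400,3.1200)
p' = p + 1/8·F = (2.9825,-8.6100)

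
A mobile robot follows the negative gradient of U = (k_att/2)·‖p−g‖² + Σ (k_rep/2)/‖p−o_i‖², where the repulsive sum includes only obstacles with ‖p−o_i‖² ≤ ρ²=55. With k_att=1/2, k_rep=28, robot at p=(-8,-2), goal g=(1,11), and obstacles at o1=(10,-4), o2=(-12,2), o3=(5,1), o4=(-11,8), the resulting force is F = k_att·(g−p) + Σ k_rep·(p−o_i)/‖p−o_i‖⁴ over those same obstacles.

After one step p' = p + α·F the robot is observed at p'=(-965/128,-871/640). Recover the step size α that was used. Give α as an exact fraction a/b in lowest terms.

F_att = 1/2·(g−p) = 1/2·(9,13) = (4.5000,6.5000)
o1: d²=328 > ρ²=55 → inactive
o2: d²=32 ≤ ρ²=55; F_rep = 28·(4,-4)/32² = (0.1094,-0.1094)
o3: d²=178 > ρ²=55 → inactive
o4: d²=109 > ρ²=55 → inactive
F = F_att + ΣF_rep = (4.6094,6.3906)
Δp = p'−p = (0.4609,0.6391); α = Δx/Fx = (59/128) / (295/64) = 1/10
check: Δy/Fy = (409/640) / (409/64) = 1/10 ✓

α = 1/10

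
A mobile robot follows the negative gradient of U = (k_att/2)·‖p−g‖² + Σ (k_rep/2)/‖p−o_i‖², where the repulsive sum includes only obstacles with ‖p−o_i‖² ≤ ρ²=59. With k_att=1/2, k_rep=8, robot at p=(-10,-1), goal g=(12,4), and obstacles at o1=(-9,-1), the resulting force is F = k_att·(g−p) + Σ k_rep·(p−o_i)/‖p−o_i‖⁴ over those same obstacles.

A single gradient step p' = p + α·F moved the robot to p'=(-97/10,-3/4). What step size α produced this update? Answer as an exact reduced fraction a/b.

α = 1/10

F_att = 1/2·(g−p) = 1/2·(22,5) = (11.0000,2.5000)
o1: d²=1 ≤ ρ²=59; F_rep = 8·(-1,0)/1² = (-8.0000,0.0000)
F = F_att + ΣF_rep = (3.0000,2.5000)
Δp = p'−p = (0.3000,0.2500); α = Δx/Fx = (3/10) / (3) = 1/10
check: Δy/Fy = (1/4) / (5/2) = 1/10 ✓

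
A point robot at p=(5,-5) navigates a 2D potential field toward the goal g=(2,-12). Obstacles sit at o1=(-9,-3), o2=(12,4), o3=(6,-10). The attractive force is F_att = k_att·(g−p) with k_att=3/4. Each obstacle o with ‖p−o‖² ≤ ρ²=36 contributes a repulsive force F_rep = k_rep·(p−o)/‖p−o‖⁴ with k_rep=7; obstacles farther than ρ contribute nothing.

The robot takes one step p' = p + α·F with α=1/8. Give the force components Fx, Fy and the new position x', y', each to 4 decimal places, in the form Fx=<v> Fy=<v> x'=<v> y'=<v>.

Fx=-2.2604 Fy=-5.1982 x'=4.7175 y'=-5.6498

F_att = 3/4·(g−p) = 3/4·(-3,-7) = (-2.2500,-5.2500)
o1: d²=200 > ρ²=36 → inactive
o2: d²=130 > ρ²=36 → inactive
o3: d²=26 ≤ ρ²=36; F_rep = 7·(-1,5)/26² = (-0.0104,0.0518)
F = F_att + ΣF_rep = (-2.2604,-5.1982)
p' = p + 1/8·F = (4.7175,-5.6498)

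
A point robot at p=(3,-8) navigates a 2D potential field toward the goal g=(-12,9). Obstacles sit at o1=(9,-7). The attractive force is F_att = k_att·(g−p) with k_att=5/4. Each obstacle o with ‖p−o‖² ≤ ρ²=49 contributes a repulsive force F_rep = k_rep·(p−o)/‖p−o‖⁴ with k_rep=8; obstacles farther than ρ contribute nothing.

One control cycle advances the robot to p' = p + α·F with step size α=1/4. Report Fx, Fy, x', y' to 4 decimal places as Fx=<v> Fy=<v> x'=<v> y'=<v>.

F_att = 5/4·(g−p) = 5/4·(-15,17) = (-18.7500,21.2500)
o1: d²=37 ≤ ρ²=49; F_rep = 8·(-6,-1)/37² = (-0.0351,-0.0058)
F = F_att + ΣF_rep = (-18.7851,21.2442)
p' = p + 1/4·F = (-1.6963,-2.6890)

Fx=-18.7851 Fy=21.2442 x'=-1.6963 y'=-2.6890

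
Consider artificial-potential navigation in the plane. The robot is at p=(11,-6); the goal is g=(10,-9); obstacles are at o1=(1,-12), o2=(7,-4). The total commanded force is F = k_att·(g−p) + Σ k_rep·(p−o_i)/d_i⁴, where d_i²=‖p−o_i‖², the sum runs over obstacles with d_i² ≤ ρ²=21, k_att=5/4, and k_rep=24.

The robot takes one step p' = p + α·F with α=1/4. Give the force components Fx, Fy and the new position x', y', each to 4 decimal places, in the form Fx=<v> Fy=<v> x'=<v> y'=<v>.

F_att = 5/4·(g−p) = 5/4·(-1,-3) = (-1.2500,-3.7500)
o1: d²=136 > ρ²=21 → inactive
o2: d²=20 ≤ ρ²=21; F_rep = 24·(4,-2)/20² = (0.2400,-0.1200)
F = F_att + ΣF_rep = (-1.0100,-3.8700)
p' = p + 1/4·F = (10.7475,-6.9675)

Fx=-1.0100 Fy=-3.8700 x'=10.7475 y'=-6.9675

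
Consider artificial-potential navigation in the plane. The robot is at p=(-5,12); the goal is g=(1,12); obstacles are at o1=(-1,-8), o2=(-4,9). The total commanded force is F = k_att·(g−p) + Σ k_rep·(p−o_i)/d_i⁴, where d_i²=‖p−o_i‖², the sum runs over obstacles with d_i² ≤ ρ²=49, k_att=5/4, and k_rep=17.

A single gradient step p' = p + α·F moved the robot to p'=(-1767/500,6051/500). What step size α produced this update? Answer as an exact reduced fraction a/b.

α = 1/5

F_att = 5/4·(g−p) = 5/4·(6,0) = (7.5000,0.0000)
o1: d²=416 > ρ²=49 → inactive
o2: d²=10 ≤ ρ²=49; F_rep = 17·(-1,3)/10² = (-0.1700,0.5100)
F = F_att + ΣF_rep = (7.3300,0.5100)
Δp = p'−p = (1.4660,0.1020); α = Δx/Fx = (733/500) / (733/100) = 1/5
check: Δy/Fy = (51/500) / (51/100) = 1/5 ✓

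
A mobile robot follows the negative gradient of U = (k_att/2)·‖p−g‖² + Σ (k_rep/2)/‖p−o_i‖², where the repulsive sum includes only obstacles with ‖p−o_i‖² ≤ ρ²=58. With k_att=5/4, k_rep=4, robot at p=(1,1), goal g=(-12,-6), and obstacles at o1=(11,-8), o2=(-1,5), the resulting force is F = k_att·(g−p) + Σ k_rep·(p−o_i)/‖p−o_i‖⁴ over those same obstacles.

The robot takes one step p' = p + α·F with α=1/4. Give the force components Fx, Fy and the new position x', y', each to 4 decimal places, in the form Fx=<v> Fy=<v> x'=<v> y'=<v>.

Fx=-16.2300 Fy=-8.7900 x'=-3.0575 y'=-1.1975

F_att = 5/4·(g−p) = 5/4·(-13,-7) = (-16.2500,-8.7500)
o1: d²=181 > ρ²=58 → inactive
o2: d²=20 ≤ ρ²=58; F_rep = 4·(2,-4)/20² = (0.0200,-0.0400)
F = F_att + ΣF_rep = (-16.2300,-8.7900)
p' = p + 1/4·F = (-3.0575,-1.1975)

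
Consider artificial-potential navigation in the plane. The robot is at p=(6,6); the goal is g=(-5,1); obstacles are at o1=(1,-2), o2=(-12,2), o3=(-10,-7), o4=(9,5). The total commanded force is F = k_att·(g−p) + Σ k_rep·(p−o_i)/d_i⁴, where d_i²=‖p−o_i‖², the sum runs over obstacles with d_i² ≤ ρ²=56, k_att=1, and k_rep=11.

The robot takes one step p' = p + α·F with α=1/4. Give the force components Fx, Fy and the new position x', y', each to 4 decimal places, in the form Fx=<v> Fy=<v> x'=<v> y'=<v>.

F_att = 1·(g−p) = 1·(-11,-5) = (-11.0000,-5.0000)
o1: d²=89 > ρ²=56 → inactive
o2: d²=340 > ρ²=56 → inactive
o3: d²=425 > ρ²=56 → inactive
o4: d²=10 ≤ ρ²=56; F_rep = 11·(-3,1)/10² = (-0.3300,0.1100)
F = F_att + ΣF_rep = (-11.3300,-4.8900)
p' = p + 1/4·F = (3.1675,4.7775)

Fx=-11.3300 Fy=-4.8900 x'=3.1675 y'=4.7775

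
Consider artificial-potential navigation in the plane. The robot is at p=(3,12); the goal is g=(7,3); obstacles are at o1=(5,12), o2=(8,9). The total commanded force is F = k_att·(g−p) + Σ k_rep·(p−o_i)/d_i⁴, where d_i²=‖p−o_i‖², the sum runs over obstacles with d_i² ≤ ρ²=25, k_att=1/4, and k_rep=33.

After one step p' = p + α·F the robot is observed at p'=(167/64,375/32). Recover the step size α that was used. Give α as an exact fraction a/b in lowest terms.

α = 1/8

F_att = 1/4·(g−p) = 1/4·(4,-9) = (1.0000,-2.2500)
o1: d²=4 ≤ ρ²=25; F_rep = 33·(-2,0)/4² = (-4.1250,0.0000)
o2: d²=34 > ρ²=25 → inactive
F = F_att + ΣF_rep = (-3.1250,-2.2500)
Δp = p'−p = (-0.3906,-0.2812); α = Δx/Fx = (-25/64) / (-25/8) = 1/8
check: Δy/Fy = (-9/32) / (-9/4) = 1/8 ✓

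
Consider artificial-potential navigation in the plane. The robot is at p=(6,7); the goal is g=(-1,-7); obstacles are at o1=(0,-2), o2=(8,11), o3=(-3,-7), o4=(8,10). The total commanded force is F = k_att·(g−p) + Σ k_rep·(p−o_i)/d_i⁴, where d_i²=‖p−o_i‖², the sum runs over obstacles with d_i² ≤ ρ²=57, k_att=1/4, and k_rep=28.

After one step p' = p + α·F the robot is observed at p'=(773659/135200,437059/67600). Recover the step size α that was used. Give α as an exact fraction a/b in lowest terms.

α = 1/8

F_att = 1/4·(g−p) = 1/4·(-7,-14) = (-1.7500,-3.5000)
o1: d²=117 > ρ²=57 → inactive
o2: d²=20 ≤ ρ²=57; F_rep = 28·(-2,-4)/20² = (-0.1400,-0.2800)
o3: d²=277 > ρ²=57 → inactive
o4: d²=13 ≤ ρ²=57; F_rep = 28·(-2,-3)/13² = (-0.3314,-0.4970)
F = F_att + ΣF_rep = (-2.2214,-4.2770)
Δp = p'−p = (-0.2777,-0.5346); α = Δx/Fx = (-37541/135200) / (-37541/16900) = 1/8
check: Δy/Fy = (-36141/67600) / (-36141/8450) = 1/8 ✓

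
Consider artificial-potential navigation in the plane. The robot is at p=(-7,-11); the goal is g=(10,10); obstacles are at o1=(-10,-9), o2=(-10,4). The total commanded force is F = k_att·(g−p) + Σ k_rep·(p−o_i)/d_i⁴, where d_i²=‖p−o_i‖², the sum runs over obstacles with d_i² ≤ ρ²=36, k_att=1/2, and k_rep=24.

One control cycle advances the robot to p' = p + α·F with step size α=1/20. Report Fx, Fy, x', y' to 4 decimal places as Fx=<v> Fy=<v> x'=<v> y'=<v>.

F_att = 1/2·(g−p) = 1/2·(17,21) = (8.5000,10.5000)
o1: d²=13 ≤ ρ²=36; F_rep = 24·(3,-2)/13² = (0.4260,-0.2840)
o2: d²=234 > ρ²=36 → inactive
F = F_att + ΣF_rep = (8.9260,10.2160)
p' = p + 1/20·F = (-6.5537,-10.4892)

Fx=8.9260 Fy=10.2160 x'=-6.5537 y'=-10.4892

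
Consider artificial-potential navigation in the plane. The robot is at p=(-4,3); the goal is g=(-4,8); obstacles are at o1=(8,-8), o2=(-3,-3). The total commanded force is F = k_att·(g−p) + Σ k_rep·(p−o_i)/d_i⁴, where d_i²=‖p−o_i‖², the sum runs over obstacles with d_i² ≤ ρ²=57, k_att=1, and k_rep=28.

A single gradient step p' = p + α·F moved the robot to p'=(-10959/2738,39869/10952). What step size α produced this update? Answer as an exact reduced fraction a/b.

α = 1/8

F_att = 1·(g−p) = 1·(0,5) = (0.0000,5.0000)
o1: d²=265 > ρ²=57 → inactive
o2: d²=37 ≤ ρ²=57; F_rep = 28·(-1,6)/37² = (-0.0205,0.1227)
F = F_att + ΣF_rep = (-0.0205,5.1227)
Δp = p'−p = (-0.0026,0.6403); α = Δx/Fx = (-7/2738) / (-28/1369) = 1/8
check: Δy/Fy = (7013/10952) / (7013/1369) = 1/8 ✓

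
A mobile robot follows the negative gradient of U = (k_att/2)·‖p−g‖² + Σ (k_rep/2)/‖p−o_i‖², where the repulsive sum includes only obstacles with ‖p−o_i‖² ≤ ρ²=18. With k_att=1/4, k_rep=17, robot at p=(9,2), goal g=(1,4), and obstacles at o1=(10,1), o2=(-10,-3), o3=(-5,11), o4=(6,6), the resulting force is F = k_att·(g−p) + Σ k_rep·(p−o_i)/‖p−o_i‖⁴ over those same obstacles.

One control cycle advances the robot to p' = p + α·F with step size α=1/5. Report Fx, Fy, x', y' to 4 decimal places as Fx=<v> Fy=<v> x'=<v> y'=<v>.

F_att = 1/4·(g−p) = 1/4·(-8,2) = (-2.0000,0.5000)
o1: d²=2 ≤ ρ²=18; F_rep = 17·(-1,1)/2² = (-4.2500,4.2500)
o2: d²=386 > ρ²=18 → inactive
o3: d²=277 > ρ²=18 → inactive
o4: d²=25 > ρ²=18 → inactive
F = F_att + ΣF_rep = (-6.2500,4.7500)
p' = p + 1/5·F = (7.7500,2.9500)

Fx=-6.2500 Fy=4.7500 x'=7.7500 y'=2.9500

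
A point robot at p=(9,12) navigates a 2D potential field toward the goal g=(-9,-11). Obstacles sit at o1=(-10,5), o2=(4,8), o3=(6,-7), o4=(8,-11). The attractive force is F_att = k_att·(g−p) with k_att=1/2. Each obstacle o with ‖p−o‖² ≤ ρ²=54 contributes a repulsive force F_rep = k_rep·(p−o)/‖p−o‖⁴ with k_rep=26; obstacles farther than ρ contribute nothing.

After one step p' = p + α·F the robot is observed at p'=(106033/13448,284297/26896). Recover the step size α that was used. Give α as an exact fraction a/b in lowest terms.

F_att = 1/2·(g−p) = 1/2·(-18,-23) = (-9.0000,-11.5000)
o1: d²=410 > ρ²=54 → inactive
o2: d²=41 ≤ ρ²=54; F_rep = 26·(5,4)/41² = (0.0773,0.0619)
o3: d²=370 > ρ²=54 → inactive
o4: d²=530 > ρ²=54 → inactive
F = F_att + ΣF_rep = (-8.9227,-11.4381)
Δp = p'−p = (-1.1153,-1.4298); α = Δx/Fx = (-14999/13448) / (-14999/1681) = 1/8
check: Δy/Fy = (-38455/26896) / (-38455/3362) = 1/8 ✓

α = 1/8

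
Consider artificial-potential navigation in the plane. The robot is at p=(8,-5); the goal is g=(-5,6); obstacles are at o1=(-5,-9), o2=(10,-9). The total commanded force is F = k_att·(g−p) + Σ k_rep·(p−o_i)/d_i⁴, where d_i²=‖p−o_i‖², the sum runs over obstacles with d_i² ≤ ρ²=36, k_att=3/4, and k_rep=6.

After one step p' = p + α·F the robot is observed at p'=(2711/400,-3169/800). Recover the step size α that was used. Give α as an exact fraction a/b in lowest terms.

α = 1/8

F_att = 3/4·(g−p) = 3/4·(-13,11) = (-9.7500,8.2500)
o1: d²=185 > ρ²=36 → inactive
o2: d²=20 ≤ ρ²=36; F_rep = 6·(-2,4)/20² = (-0.0300,0.0600)
F = F_att + ΣF_rep = (-9.7800,8.3100)
Δp = p'−p = (-1.2225,1.0388); α = Δx/Fx = (-489/400) / (-489/50) = 1/8
check: Δy/Fy = (831/800) / (831/100) = 1/8 ✓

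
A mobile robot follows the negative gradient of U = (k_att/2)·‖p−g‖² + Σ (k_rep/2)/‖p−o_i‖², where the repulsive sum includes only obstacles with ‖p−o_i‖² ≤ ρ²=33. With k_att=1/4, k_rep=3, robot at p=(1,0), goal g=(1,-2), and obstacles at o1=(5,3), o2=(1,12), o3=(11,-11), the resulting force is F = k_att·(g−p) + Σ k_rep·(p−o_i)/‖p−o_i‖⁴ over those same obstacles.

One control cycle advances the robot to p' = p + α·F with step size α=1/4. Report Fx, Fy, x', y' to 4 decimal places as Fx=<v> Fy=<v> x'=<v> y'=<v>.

Fx=-0.0192 Fy=-0.5144 x'=0.9952 y'=-0.1286

F_att = 1/4·(g−p) = 1/4·(0,-2) = (0.0000,-0.5000)
o1: d²=25 ≤ ρ²=33; F_rep = 3·(-4,-3)/25² = (-0.0192,-0.0144)
o2: d²=144 > ρ²=33 → inactive
o3: d²=221 > ρ²=33 → inactive
F = F_att + ΣF_rep = (-0.0192,-0.5144)
p' = p + 1/4·F = (0.9952,-0.1286)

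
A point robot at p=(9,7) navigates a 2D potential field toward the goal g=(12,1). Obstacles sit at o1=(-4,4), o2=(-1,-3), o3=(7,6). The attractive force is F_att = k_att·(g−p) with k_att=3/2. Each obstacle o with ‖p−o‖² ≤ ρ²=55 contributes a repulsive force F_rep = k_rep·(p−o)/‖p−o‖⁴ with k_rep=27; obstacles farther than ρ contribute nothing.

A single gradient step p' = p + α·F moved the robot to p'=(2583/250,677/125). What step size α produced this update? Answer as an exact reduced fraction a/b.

F_att = 3/2·(g−p) = 3/2·(3,-6) = (4.5000,-9.0000)
o1: d²=178 > ρ²=55 → inactive
o2: d²=200 > ρ²=55 → inactive
o3: d²=5 ≤ ρ²=55; F_rep = 27·(2,1)/5² = (2.1600,1.0800)
F = F_att + ΣF_rep = (6.6600,-7.9200)
Δp = p'−p = (1.3320,-1.5840); α = Δx/Fx = (333/250) / (333/50) = 1/5
check: Δy/Fy = (-198/125) / (-198/25) = 1/5 ✓

α = 1/5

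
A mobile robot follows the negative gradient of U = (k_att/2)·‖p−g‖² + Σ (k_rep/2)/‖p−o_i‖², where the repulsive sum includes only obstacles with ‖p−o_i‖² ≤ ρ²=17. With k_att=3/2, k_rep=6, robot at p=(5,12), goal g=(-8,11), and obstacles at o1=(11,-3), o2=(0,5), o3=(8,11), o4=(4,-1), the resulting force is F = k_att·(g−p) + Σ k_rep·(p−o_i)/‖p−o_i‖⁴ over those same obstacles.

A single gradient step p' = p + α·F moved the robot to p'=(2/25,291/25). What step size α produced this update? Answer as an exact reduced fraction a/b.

F_att = 3/2·(g−p) = 3/2·(-13,-1) = (-19.5000,-1.5000)
o1: d²=261 > ρ²=17 → inactive
o2: d²=74 > ρ²=17 → inactive
o3: d²=10 ≤ ρ²=17; F_rep = 6·(-3,1)/10² = (-0.1800,0.0600)
o4: d²=170 > ρ²=17 → inactive
F = F_att + ΣF_rep = (-19.6800,-1.4400)
Δp = p'−p = (-4.9200,-0.3600); α = Δx/Fx = (-123/25) / (-492/25) = 1/4
check: Δy/Fy = (-9/25) / (-36/25) = 1/4 ✓

α = 1/4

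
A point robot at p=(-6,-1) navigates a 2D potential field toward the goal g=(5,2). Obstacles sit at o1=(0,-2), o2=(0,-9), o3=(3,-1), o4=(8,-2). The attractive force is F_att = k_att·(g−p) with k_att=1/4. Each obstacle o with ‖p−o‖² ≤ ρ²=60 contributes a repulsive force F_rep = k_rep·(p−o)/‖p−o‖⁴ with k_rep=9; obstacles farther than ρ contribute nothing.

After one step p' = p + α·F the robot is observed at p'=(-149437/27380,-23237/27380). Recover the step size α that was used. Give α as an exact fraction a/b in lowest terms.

α = 1/5

F_att = 1/4·(g−p) = 1/4·(11,3) = (2.7500,0.7500)
o1: d²=37 ≤ ρ²=60; F_rep = 9·(-6,1)/37² = (-0.0394,0.0066)
o2: d²=100 > ρ²=60 → inactive
o3: d²=81 > ρ²=60 → inactive
o4: d²=197 > ρ²=60 → inactive
F = F_att + ΣF_rep = (2.7106,0.7566)
Δp = p'−p = (0.5421,0.1513); α = Δx/Fx = (14843/27380) / (14843/5476) = 1/5
check: Δy/Fy = (4143/27380) / (4143/5476) = 1/5 ✓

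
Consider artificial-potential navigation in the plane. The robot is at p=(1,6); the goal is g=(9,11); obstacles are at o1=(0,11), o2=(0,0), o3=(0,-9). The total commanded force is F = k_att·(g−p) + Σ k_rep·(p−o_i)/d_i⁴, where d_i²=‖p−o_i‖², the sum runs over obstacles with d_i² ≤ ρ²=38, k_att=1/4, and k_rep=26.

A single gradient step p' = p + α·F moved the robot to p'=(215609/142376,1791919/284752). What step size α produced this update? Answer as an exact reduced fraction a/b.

α = 1/4

F_att = 1/4·(g−p) = 1/4·(8,5) = (2.0000,1.2500)
o1: d²=26 ≤ ρ²=38; F_rep = 26·(1,-5)/26² = (0.0385,-0.1923)
o2: d²=37 ≤ ρ²=38; F_rep = 26·(1,6)/37² = (0.0190,0.1140)
o3: d²=226 > ρ²=38 → inactive
F = F_att + ΣF_rep = (2.0575,1.1716)
Δp = p'−p = (0.5144,0.2929); α = Δx/Fx = (73233/142376) / (73233/35594) = 1/4
check: Δy/Fy = (83407/284752) / (83407/71188) = 1/4 ✓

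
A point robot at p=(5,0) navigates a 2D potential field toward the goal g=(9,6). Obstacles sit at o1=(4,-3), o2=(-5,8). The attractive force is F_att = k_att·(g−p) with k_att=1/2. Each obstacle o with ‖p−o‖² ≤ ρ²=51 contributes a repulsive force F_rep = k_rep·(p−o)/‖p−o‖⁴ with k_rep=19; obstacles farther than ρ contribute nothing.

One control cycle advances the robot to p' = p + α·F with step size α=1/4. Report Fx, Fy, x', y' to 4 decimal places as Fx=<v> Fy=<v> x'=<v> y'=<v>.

Fx=2.1900 Fy=3.5700 x'=5.5475 y'=0.8925

F_att = 1/2·(g−p) = 1/2·(4,6) = (2.0000,3.0000)
o1: d²=10 ≤ ρ²=51; F_rep = 19·(1,3)/10² = (0.1900,0.5700)
o2: d²=164 > ρ²=51 → inactive
F = F_att + ΣF_rep = (2.1900,3.5700)
p' = p + 1/4·F = (5.5475,0.8925)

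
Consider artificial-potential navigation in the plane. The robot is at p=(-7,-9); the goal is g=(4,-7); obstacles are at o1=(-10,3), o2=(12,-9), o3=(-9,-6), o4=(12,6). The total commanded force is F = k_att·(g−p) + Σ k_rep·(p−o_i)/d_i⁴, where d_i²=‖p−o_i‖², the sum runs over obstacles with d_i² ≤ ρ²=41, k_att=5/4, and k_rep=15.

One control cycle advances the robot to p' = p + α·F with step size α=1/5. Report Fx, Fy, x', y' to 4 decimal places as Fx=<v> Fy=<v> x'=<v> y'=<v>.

F_att = 5/4·(g−p) = 5/4·(11,2) = (13.7500,2.5000)
o1: d²=153 > ρ²=41 → inactive
o2: d²=361 > ρ²=41 → inactive
o3: d²=13 ≤ ρ²=41; F_rep = 15·(2,-3)/13² = (0.1775,-0.2663)
o4: d²=586 > ρ²=41 → inactive
F = F_att + ΣF_rep = (13.9275,2.2337)
p' = p + 1/5·F = (-4.2145,-8.5533)

Fx=13.9275 Fy=2.2337 x'=-4.2145 y'=-8.5533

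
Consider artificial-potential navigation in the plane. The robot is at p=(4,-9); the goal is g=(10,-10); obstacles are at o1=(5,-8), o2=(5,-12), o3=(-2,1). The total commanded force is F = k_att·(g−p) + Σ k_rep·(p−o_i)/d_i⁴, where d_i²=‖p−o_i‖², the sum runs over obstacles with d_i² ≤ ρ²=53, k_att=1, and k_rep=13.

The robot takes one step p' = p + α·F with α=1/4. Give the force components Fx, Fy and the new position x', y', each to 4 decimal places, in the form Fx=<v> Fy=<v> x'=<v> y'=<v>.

Fx=2.6200 Fy=-3.8600 x'=4.6550 y'=-9.9650

F_att = 1·(g−p) = 1·(6,-1) = (6.0000,-1.0000)
o1: d²=2 ≤ ρ²=53; F_rep = 13·(-1,-1)/2² = (-3.2500,-3.2500)
o2: d²=10 ≤ ρ²=53; F_rep = 13·(-1,3)/10² = (-0.1300,0.3900)
o3: d²=136 > ρ²=53 → inactive
F = F_att + ΣF_rep = (2.6200,-3.8600)
p' = p + 1/4·F = (4.6550,-9.9650)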